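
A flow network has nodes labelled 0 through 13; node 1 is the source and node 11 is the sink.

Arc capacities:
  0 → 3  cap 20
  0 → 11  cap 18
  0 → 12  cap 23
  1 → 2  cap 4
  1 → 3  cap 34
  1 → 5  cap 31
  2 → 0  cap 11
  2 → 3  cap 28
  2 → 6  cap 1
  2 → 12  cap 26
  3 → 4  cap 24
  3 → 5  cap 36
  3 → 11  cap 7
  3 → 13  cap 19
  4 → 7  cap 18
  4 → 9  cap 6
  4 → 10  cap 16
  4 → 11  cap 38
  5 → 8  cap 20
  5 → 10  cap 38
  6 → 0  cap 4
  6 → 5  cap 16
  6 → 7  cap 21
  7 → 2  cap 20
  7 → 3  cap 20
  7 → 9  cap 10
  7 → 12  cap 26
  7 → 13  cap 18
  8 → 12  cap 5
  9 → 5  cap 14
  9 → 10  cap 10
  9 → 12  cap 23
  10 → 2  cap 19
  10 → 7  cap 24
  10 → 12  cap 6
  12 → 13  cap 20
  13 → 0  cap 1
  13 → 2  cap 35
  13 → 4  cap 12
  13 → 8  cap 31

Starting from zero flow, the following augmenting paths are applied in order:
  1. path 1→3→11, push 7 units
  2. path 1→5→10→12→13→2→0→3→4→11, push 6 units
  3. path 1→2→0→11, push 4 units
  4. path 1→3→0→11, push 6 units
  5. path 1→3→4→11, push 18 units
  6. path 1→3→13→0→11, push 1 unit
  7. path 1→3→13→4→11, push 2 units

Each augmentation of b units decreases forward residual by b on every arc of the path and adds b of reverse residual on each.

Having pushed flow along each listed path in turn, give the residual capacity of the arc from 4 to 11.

after path 1 (1→3→11, push 7): res(4,11)=38
after path 2 (1→5→10→12→13→2→0→3→4→11, push 6): res(4,11)=32
after path 3 (1→2→0→11, push 4): res(4,11)=32
after path 4 (1→3→0→11, push 6): res(4,11)=32
after path 5 (1→3→4→11, push 18): res(4,11)=14
after path 6 (1→3→13→0→11, push 1): res(4,11)=14
after path 7 (1→3→13→4→11, push 2): res(4,11)=12

Residual capacity of (4,11): 12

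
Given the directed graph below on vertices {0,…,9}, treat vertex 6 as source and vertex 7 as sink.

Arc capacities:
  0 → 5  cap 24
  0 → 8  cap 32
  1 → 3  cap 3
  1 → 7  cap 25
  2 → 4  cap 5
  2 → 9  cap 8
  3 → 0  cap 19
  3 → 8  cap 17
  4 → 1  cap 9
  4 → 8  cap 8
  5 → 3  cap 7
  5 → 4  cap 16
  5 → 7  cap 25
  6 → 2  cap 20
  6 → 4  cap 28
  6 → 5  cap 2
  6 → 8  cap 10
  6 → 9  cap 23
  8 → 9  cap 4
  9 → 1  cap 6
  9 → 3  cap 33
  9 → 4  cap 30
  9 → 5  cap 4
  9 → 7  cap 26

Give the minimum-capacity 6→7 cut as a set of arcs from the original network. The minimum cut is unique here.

Min-cut arcs: {(2,9), (4,1), (6,5), (6,9), (8,9)} (total capacity 46)

augment #1: 6→5→7 push 2
augment #2: 6→9→7 push 23
augment #3: 6→2→9→7 push 3
augment #4: 6→4→1→7 push 9
augment #5: 6→2→9→1→7 push 5
augment #6: 6→8→9→1→7 push 1
augment #7: 6→8→9→5→7 push 3
max flow = 46; residual-reachable set from 6 gives S-side
cut edges (S→T): {(2,9), (4,1), (6,5), (6,9), (8,9)} total cap 46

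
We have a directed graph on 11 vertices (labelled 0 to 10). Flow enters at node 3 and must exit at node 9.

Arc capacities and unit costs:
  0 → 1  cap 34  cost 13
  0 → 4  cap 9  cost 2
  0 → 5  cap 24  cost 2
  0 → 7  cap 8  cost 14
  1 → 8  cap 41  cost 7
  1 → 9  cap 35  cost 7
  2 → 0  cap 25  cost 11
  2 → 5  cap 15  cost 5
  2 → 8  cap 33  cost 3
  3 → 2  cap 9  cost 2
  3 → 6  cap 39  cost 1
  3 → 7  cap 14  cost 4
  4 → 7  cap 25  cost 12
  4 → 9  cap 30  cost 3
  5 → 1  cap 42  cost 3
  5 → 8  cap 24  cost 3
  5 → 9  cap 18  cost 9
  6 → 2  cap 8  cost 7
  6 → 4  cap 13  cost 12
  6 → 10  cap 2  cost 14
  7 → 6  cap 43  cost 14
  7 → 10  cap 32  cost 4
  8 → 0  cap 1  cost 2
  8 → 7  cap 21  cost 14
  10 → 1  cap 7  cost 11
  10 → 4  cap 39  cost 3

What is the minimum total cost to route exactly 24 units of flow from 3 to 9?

Minimum cost for 24 units: 352

shortest-cost path #1: 3→2→8→0→4→9 push 1 @ unit cost 12 (adds 12)
shortest-cost path #2: 3→7→10→4→9 push 14 @ unit cost 14 (adds 196)
shortest-cost path #3: 3→6→4→9 push 9 @ unit cost 16 (adds 144)
total cost = 352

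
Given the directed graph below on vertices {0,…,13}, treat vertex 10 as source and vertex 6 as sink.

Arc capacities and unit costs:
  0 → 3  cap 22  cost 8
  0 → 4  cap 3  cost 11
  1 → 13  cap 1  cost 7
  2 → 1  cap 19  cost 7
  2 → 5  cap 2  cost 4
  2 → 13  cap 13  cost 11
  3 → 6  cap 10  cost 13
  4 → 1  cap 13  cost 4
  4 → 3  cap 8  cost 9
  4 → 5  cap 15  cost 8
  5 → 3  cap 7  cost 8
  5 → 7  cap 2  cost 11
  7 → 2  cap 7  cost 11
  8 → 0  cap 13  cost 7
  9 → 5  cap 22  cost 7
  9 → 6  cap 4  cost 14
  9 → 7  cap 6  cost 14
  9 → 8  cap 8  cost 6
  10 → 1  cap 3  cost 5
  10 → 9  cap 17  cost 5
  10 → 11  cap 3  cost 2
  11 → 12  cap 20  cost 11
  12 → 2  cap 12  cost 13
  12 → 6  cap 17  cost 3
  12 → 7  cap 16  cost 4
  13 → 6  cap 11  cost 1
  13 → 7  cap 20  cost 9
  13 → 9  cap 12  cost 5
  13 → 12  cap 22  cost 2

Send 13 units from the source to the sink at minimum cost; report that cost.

shortest-cost path #1: 10→1→13→6 push 1 @ unit cost 13 (adds 13)
shortest-cost path #2: 10→11→12→6 push 3 @ unit cost 16 (adds 48)
shortest-cost path #3: 10→9→6 push 4 @ unit cost 19 (adds 76)
shortest-cost path #4: 10→9→5→3→6 push 5 @ unit cost 33 (adds 165)
total cost = 302

Minimum cost for 13 units: 302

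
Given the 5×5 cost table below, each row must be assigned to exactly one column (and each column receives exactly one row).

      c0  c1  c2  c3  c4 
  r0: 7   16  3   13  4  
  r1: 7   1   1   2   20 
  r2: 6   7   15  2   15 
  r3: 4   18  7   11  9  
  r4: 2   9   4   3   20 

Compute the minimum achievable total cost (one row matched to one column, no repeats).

optimal assignment: row0→col4 (cost 4), row1→col1 (cost 1), row2→col3 (cost 2), row3→col0 (cost 4), row4→col2 (cost 4)
total = 4 + 1 + 2 + 4 + 4 = 15

Minimum assignment cost: 15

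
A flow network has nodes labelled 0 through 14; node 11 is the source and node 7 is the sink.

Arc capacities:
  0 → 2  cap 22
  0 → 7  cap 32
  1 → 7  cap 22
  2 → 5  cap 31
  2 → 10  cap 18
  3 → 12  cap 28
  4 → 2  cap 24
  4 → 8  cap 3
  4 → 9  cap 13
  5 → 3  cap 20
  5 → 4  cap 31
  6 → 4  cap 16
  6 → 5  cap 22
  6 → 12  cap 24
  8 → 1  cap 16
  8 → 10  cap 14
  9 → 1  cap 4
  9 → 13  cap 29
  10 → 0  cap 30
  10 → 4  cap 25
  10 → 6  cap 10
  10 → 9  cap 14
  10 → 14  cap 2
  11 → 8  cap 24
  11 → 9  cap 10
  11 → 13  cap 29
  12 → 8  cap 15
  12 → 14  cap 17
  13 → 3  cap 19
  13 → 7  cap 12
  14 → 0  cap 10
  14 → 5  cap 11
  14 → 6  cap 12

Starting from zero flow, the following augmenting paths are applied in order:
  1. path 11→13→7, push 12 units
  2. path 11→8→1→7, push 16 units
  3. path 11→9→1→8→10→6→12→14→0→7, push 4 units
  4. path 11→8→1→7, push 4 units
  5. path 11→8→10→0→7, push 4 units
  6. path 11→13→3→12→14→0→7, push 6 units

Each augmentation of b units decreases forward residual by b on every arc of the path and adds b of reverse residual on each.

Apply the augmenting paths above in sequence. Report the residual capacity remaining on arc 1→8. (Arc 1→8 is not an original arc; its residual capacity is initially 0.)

after path 1 (11→13→7, push 12): res(1,8)=0
after path 2 (11→8→1→7, push 16): res(1,8)=16
after path 3 (11→9→1→8→10→6→12→14→0→7, push 4): res(1,8)=12
after path 4 (11→8→1→7, push 4): res(1,8)=16
after path 5 (11→8→10→0→7, push 4): res(1,8)=16
after path 6 (11→13→3→12→14→0→7, push 6): res(1,8)=16

Residual capacity of (1,8): 16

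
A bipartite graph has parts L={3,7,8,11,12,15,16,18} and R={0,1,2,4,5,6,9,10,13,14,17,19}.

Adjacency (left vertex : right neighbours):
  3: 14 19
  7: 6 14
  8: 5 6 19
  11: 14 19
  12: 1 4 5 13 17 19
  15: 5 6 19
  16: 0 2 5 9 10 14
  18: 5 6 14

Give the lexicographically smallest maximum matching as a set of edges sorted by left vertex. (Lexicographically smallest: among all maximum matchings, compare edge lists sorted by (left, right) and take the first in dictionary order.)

Lex-smallest maximum matching: {(3,14), (7,6), (8,5), (11,19), (12,1), (16,0)}

|M| = 6 (so the lex-smallest maximum matching has 6 edges)
process left vertices in ascending order; for each, take the smallest-labelled available neighbour that still permits 6 edges overall, or leave it unmatched if none does
lex-smallest matching: {3-14, 7-6, 8-5, 11-19, 12-1, 16-0}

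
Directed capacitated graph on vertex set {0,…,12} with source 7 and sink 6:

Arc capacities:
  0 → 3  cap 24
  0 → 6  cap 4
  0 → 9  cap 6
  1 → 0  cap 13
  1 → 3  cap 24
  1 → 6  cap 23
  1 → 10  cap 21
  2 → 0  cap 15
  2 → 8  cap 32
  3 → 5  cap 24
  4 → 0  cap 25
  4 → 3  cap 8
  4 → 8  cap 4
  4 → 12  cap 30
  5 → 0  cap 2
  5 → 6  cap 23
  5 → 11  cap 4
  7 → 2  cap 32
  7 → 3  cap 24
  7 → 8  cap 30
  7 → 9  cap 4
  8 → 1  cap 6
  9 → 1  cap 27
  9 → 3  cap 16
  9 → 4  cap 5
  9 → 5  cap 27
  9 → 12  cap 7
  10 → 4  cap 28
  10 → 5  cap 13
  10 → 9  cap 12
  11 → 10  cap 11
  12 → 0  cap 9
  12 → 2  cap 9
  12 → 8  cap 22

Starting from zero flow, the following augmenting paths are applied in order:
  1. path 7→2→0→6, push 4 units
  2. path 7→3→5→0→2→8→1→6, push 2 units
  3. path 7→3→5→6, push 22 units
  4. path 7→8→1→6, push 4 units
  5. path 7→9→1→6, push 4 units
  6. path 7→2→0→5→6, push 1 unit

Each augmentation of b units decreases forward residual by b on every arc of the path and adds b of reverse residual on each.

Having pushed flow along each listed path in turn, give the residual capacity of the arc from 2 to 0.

after path 1 (7→2→0→6, push 4): res(2,0)=11
after path 2 (7→3→5→0→2→8→1→6, push 2): res(2,0)=13
after path 3 (7→3→5→6, push 22): res(2,0)=13
after path 4 (7→8→1→6, push 4): res(2,0)=13
after path 5 (7→9→1→6, push 4): res(2,0)=13
after path 6 (7→2→0→5→6, push 1): res(2,0)=12

Residual capacity of (2,0): 12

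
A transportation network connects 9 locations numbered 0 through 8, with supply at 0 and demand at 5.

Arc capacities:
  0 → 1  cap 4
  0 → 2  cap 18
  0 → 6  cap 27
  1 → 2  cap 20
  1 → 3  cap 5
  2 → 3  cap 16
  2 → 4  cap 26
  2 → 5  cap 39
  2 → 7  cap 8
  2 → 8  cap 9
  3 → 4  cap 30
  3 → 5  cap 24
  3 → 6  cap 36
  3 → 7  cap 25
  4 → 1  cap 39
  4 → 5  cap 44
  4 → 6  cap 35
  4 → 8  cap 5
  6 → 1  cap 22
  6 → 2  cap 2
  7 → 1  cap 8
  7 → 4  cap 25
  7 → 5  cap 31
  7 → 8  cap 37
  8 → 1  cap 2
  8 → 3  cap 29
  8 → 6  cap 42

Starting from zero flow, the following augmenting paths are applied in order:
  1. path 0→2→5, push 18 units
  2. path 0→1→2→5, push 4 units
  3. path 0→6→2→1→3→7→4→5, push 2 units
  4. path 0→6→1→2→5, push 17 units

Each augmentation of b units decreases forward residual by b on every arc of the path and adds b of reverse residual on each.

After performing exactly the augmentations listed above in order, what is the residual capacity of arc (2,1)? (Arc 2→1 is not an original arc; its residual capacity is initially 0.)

Residual capacity of (2,1): 19

after path 1 (0→2→5, push 18): res(2,1)=0
after path 2 (0→1→2→5, push 4): res(2,1)=4
after path 3 (0→6→2→1→3→7→4→5, push 2): res(2,1)=2
after path 4 (0→6→1→2→5, push 17): res(2,1)=19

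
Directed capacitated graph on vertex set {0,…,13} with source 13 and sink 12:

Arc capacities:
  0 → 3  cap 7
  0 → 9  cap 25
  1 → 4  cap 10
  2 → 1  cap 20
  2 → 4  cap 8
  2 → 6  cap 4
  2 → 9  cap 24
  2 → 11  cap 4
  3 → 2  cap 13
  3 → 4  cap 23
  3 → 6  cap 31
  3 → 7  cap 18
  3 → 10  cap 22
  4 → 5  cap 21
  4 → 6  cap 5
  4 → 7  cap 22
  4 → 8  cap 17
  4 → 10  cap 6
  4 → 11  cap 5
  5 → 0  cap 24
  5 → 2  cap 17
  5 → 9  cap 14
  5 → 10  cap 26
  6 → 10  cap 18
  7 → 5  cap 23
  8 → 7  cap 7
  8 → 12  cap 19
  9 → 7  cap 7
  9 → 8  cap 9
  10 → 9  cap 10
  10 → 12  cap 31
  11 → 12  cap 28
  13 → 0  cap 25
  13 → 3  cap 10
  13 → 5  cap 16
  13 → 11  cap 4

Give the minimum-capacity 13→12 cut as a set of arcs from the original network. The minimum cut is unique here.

Min-cut arcs: {(0,3), (9,7), (9,8), (13,3), (13,5), (13,11)} (total capacity 53)

augment #1: 13→11→12 push 4
augment #2: 13→3→10→12 push 10
augment #3: 13→5→10→12 push 16
augment #4: 13→0→3→10→12 push 5
augment #5: 13→0→9→8→12 push 9
augment #6: 13→0→3→2→11→12 push 2
augment #7: 13→0→9→7→5→2→11→12 push 2
augment #8: 13→0→9→7→5→2→4→8→12 push 5
max flow = 53; residual-reachable set from 13 gives S-side
cut edges (S→T): {(0,3), (9,7), (9,8), (13,3), (13,5), (13,11)} total cap 53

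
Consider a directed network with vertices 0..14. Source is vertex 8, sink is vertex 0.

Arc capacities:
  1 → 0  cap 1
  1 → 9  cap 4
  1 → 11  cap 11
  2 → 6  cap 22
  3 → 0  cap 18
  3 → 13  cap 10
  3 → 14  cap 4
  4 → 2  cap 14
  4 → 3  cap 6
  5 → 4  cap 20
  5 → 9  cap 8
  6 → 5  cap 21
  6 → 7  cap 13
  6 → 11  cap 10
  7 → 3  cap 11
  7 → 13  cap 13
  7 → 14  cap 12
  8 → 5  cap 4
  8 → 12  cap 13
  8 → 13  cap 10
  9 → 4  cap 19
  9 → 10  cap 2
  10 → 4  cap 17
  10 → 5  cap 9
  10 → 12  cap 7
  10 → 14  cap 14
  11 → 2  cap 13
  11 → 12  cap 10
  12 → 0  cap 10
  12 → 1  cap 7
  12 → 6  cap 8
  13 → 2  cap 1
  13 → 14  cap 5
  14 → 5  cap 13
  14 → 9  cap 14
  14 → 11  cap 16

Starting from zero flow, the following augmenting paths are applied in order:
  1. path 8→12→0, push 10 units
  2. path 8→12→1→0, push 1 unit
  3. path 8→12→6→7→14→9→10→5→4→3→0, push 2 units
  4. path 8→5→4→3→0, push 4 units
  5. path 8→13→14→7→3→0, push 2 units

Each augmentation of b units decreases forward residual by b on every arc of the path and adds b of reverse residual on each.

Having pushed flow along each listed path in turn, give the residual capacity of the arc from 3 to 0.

after path 1 (8→12→0, push 10): res(3,0)=18
after path 2 (8→12→1→0, push 1): res(3,0)=18
after path 3 (8→12→6→7→14→9→10→5→4→3→0, push 2): res(3,0)=16
after path 4 (8→5→4→3→0, push 4): res(3,0)=12
after path 5 (8→13→14→7→3→0, push 2): res(3,0)=10

Residual capacity of (3,0): 10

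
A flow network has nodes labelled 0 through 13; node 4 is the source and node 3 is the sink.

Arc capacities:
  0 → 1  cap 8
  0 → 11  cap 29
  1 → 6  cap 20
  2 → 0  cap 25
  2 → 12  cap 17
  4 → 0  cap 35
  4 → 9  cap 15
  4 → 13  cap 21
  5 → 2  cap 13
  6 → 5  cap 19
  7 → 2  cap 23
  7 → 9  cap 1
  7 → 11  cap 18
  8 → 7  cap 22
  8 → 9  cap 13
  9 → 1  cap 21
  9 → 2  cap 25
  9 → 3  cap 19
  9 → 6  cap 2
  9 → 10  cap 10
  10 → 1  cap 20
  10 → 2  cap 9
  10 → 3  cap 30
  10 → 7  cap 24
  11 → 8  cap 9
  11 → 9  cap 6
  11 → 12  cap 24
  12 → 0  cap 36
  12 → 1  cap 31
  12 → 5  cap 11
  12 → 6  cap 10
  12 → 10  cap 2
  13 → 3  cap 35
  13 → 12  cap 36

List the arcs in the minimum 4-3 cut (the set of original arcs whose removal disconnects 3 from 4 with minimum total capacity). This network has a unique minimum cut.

augment #1: 4→9→3 push 15
augment #2: 4→13→3 push 21
augment #3: 4→0→11→9→3 push 4
augment #4: 4→0→11→9→10→3 push 2
augment #5: 4→0→11→12→10→3 push 2
augment #6: 4→0→11→8→9→10→3 push 8
max flow = 52; residual-reachable set from 4 gives S-side
cut edges (S→T): {(4,13), (9,3), (9,10), (12,10)} total cap 52

Min-cut arcs: {(4,13), (9,3), (9,10), (12,10)} (total capacity 52)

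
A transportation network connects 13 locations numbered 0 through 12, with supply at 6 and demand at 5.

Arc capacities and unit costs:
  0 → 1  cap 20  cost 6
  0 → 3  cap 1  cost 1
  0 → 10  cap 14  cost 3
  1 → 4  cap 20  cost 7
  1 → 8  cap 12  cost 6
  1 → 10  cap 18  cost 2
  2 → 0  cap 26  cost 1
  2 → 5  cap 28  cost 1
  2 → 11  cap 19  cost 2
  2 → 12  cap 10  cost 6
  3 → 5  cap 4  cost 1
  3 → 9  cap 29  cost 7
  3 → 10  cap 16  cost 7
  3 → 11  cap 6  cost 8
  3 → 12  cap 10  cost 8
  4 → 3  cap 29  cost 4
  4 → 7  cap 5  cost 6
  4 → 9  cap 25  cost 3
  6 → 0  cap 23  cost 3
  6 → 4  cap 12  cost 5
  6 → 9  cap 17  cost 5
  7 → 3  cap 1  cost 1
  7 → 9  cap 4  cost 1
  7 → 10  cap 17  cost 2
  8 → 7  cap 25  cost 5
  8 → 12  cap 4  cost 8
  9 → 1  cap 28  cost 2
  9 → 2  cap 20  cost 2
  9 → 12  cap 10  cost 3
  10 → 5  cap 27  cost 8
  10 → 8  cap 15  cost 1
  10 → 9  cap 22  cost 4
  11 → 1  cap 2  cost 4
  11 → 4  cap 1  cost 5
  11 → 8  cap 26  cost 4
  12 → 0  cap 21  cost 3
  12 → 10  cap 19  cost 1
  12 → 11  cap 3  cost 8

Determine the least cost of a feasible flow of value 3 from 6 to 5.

shortest-cost path #1: 6→0→3→5 push 1 @ unit cost 5 (adds 5)
shortest-cost path #2: 6→9→2→5 push 2 @ unit cost 8 (adds 16)
total cost = 21

Minimum cost for 3 units: 21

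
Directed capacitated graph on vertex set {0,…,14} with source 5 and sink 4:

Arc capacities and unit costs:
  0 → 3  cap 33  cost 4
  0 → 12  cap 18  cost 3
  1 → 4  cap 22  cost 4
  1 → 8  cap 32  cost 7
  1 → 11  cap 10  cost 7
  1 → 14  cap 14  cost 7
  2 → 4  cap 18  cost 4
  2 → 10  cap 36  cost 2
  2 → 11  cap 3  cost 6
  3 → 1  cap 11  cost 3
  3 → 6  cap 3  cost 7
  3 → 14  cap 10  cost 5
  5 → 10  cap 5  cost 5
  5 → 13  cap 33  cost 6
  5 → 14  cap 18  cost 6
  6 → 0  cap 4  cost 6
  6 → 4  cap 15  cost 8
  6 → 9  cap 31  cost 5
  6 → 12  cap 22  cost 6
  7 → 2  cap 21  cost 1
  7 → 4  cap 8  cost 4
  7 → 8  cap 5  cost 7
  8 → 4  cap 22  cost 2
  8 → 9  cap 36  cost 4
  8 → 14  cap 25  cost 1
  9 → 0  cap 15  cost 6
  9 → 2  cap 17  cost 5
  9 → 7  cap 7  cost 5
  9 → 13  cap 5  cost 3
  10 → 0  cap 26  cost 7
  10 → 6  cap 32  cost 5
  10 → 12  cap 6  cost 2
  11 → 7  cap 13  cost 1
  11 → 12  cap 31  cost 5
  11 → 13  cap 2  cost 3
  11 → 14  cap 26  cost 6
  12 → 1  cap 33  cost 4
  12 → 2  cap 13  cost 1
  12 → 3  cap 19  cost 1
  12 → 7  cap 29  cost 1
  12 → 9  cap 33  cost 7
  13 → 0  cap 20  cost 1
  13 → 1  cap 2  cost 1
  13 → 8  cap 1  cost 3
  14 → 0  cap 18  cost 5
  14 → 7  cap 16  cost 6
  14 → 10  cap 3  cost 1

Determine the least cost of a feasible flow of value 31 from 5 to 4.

shortest-cost path #1: 5→13→1→4 push 2 @ unit cost 11 (adds 22)
shortest-cost path #2: 5→13→8→4 push 1 @ unit cost 11 (adds 11)
shortest-cost path #3: 5→10→12→2→4 push 5 @ unit cost 12 (adds 60)
shortest-cost path #4: 5→14→10→12→2→4 push 1 @ unit cost 14 (adds 14)
shortest-cost path #5: 5→13→0→12→2→4 push 7 @ unit cost 15 (adds 105)
shortest-cost path #6: 5→13→0→12→7→4 push 8 @ unit cost 15 (adds 120)
shortest-cost path #7: 5→13→0→12→7→2→4 push 3 @ unit cost 16 (adds 48)
shortest-cost path #8: 5→14→7→2→4 push 2 @ unit cost 17 (adds 34)
shortest-cost path #9: 5→13→0→3→1→4 push 2 @ unit cost 18 (adds 36)
total cost = 450

Minimum cost for 31 units: 450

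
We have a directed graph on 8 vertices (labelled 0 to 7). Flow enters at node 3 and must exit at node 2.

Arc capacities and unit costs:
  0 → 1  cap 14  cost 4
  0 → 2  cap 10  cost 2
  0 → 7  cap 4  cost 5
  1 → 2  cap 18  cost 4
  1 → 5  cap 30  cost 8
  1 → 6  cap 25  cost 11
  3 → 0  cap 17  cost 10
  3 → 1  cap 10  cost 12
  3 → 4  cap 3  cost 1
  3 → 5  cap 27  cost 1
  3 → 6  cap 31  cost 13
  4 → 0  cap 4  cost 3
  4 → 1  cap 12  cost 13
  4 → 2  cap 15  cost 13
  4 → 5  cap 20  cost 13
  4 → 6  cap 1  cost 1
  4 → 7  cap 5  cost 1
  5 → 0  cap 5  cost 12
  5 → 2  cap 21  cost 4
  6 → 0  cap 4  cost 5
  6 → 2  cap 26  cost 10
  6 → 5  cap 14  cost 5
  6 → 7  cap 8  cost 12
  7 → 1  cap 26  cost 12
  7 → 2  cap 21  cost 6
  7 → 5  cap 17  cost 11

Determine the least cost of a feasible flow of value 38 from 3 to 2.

Minimum cost for 38 units: 313

shortest-cost path #1: 3→5→2 push 21 @ unit cost 5 (adds 105)
shortest-cost path #2: 3→4→0→2 push 3 @ unit cost 6 (adds 18)
shortest-cost path #3: 3→0→2 push 7 @ unit cost 12 (adds 84)
shortest-cost path #4: 3→0→4→7→2 push 3 @ unit cost 14 (adds 42)
shortest-cost path #5: 3→1→2 push 4 @ unit cost 16 (adds 64)
total cost = 313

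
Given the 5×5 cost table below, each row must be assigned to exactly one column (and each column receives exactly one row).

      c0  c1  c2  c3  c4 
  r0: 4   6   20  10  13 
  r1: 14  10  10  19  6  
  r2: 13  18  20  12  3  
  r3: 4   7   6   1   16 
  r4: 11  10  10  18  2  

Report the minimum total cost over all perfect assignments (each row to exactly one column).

one of 2 optimal assignments: row0→col0 (cost 4), row1→col1 (cost 10), row2→col4 (cost 3), row3→col3 (cost 1), row4→col2 (cost 10)
total = 4 + 10 + 3 + 1 + 10 = 28

Minimum assignment cost: 28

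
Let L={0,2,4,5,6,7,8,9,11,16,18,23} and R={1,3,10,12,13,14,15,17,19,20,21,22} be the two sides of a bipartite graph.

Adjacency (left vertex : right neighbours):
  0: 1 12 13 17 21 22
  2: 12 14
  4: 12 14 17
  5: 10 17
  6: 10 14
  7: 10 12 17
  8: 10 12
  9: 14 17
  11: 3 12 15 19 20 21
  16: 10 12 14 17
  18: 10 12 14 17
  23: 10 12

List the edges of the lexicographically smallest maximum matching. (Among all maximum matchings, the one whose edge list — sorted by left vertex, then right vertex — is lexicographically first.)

Lex-smallest maximum matching: {(0,1), (2,12), (4,14), (5,10), (7,17), (11,3)}

|M| = 6 (so the lex-smallest maximum matching has 6 edges)
process left vertices in ascending order; for each, take the smallest-labelled available neighbour that still permits 6 edges overall, or leave it unmatched if none does
lex-smallest matching: {0-1, 2-12, 4-14, 5-10, 7-17, 11-3}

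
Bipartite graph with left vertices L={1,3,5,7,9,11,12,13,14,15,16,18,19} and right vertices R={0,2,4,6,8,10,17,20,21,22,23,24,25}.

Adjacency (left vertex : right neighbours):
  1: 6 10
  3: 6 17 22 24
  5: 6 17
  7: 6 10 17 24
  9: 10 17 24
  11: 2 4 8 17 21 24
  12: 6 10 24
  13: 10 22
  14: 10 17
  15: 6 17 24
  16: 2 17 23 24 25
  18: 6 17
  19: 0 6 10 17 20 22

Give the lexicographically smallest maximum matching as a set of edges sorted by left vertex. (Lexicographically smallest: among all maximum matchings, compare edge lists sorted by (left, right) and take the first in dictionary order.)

|M| = 8 (so the lex-smallest maximum matching has 8 edges)
process left vertices in ascending order; for each, take the smallest-labelled available neighbour that still permits 8 edges overall, or leave it unmatched if none does
lex-smallest matching: {1-6, 3-17, 7-10, 9-24, 11-2, 13-22, 16-23, 19-0}

Lex-smallest maximum matching: {(1,6), (3,17), (7,10), (9,24), (11,2), (13,22), (16,23), (19,0)}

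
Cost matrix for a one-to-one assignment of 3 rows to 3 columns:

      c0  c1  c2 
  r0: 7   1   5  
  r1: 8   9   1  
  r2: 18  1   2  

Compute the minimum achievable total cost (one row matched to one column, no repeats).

Minimum assignment cost: 9

optimal assignment: row0→col0 (cost 7), row1→col2 (cost 1), row2→col1 (cost 1)
total = 7 + 1 + 1 = 9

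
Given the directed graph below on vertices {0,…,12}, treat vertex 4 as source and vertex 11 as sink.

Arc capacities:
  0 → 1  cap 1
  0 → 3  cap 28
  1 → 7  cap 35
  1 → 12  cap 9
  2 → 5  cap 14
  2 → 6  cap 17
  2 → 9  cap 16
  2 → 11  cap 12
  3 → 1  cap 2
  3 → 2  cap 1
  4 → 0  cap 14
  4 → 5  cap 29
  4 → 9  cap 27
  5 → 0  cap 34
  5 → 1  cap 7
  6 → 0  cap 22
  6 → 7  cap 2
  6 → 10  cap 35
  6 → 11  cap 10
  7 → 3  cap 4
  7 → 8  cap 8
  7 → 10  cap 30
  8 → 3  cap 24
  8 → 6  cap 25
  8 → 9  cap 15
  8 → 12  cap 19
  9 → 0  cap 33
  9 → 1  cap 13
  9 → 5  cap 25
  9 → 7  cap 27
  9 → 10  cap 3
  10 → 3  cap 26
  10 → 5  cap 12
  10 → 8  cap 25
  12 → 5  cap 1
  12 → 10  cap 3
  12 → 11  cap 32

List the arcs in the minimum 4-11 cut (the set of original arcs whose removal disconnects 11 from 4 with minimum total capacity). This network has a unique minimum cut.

augment #1: 4→0→1→12→11 push 1
augment #2: 4→0→3→2→11 push 1
augment #3: 4→5→1→12→11 push 7
augment #4: 4→9→1→12→11 push 1
augment #5: 4→9→7→8→6→11 push 8
augment #6: 4→9→10→8→6→11 push 2
augment #7: 4→9→10→8→12→11 push 1
augment #8: 4→9→7→10→8→12→11 push 15
augment #9: 4→0→3→1→7→10→8→12→11 push 2
max flow = 38; residual-reachable set from 4 gives S-side
cut edges (S→T): {(0,1), (3,1), (3,2), (4,9), (5,1)} total cap 38

Min-cut arcs: {(0,1), (3,1), (3,2), (4,9), (5,1)} (total capacity 38)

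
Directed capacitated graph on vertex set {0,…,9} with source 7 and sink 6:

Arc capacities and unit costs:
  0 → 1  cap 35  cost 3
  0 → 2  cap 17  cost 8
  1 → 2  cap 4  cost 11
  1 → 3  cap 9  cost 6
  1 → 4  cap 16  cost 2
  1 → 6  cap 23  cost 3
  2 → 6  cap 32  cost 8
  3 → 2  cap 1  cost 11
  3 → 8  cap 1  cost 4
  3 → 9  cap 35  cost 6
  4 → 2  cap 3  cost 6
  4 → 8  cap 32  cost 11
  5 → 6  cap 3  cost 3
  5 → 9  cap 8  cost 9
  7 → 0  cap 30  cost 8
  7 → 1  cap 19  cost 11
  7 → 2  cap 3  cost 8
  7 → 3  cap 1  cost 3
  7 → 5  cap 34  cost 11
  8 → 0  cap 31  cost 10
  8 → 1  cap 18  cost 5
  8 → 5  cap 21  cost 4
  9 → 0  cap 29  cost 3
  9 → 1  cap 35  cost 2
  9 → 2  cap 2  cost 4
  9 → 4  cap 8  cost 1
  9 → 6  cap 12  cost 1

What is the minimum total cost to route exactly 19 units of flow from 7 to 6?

shortest-cost path #1: 7→3→9→6 push 1 @ unit cost 10 (adds 10)
shortest-cost path #2: 7→1→6 push 18 @ unit cost 14 (adds 252)
total cost = 262

Minimum cost for 19 units: 262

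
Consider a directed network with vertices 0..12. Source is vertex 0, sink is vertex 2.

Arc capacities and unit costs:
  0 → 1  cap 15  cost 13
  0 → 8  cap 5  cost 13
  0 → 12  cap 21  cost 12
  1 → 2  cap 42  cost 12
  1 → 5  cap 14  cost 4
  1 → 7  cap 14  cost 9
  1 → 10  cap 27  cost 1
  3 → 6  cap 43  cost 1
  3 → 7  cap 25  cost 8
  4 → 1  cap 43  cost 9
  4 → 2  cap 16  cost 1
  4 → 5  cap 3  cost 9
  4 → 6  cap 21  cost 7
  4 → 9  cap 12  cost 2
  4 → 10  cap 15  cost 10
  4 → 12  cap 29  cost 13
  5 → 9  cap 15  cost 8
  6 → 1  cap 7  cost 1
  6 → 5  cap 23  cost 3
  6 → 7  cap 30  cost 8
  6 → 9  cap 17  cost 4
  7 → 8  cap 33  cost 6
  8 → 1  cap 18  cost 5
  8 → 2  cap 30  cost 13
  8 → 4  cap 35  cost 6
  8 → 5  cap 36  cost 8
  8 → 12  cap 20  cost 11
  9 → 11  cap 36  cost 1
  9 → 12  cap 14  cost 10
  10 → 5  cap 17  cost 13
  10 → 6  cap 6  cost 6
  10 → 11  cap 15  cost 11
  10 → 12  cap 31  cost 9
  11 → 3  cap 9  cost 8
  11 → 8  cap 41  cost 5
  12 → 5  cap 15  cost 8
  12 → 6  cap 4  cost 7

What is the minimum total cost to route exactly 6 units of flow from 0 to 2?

shortest-cost path #1: 0→8→4→2 push 5 @ unit cost 20 (adds 100)
shortest-cost path #2: 0→1→2 push 1 @ unit cost 25 (adds 25)
total cost = 125

Minimum cost for 6 units: 125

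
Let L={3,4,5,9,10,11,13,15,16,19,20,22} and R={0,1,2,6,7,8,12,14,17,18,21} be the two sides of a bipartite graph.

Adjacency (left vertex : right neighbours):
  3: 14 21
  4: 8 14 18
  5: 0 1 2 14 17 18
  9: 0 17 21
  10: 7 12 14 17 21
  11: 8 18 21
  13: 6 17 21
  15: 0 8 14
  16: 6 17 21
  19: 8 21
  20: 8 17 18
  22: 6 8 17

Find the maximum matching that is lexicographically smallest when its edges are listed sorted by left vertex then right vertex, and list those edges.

|M| = 9 (so the lex-smallest maximum matching has 9 edges)
process left vertices in ascending order; for each, take the smallest-labelled available neighbour that still permits 9 edges overall, or leave it unmatched if none does
lex-smallest matching: {3-14, 4-8, 5-1, 9-0, 10-7, 11-18, 13-6, 16-17, 19-21}

Lex-smallest maximum matching: {(3,14), (4,8), (5,1), (9,0), (10,7), (11,18), (13,6), (16,17), (19,21)}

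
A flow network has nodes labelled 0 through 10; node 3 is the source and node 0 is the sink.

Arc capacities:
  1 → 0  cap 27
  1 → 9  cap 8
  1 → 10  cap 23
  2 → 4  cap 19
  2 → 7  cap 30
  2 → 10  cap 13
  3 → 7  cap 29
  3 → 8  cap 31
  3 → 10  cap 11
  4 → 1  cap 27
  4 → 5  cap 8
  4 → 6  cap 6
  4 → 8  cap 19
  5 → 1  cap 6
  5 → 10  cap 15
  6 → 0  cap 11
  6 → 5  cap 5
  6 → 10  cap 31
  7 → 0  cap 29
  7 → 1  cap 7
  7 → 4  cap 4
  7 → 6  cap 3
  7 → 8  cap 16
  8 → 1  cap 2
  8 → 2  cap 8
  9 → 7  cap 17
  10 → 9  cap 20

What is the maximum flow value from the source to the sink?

augment #1: 3→7→0 bottleneck 29, total now 29
augment #2: 3→8→1→0 bottleneck 2, total now 31
augment #3: 3→8→2→4→1→0 bottleneck 8, total now 39
augment #4: 3→10→9→7→1→0 bottleneck 7, total now 46
augment #5: 3→10→9→7→6→0 bottleneck 3, total now 49
augment #6: 3→10→9→7→4→1→0 bottleneck 1, total now 50

Maximum flow value: 50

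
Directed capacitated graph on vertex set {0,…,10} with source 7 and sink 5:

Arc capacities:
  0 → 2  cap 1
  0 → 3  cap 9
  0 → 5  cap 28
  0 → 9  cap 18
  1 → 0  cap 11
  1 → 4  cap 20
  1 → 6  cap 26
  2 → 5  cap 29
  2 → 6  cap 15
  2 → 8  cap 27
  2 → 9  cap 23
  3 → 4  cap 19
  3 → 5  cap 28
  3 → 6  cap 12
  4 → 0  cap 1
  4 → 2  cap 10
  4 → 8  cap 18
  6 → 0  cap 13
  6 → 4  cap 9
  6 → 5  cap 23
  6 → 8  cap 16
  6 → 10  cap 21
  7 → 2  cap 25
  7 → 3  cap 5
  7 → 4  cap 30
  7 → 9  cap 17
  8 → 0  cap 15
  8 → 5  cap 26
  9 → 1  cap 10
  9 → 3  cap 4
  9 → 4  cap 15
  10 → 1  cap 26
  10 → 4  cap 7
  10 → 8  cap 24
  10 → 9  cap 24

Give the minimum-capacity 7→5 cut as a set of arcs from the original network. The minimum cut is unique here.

augment #1: 7→2→5 push 25
augment #2: 7→3→5 push 5
augment #3: 7→4→0→5 push 1
augment #4: 7→4→2→5 push 4
augment #5: 7→4→8→5 push 18
augment #6: 7→9→3→5 push 4
augment #7: 7→4→2→6→5 push 6
augment #8: 7→9→1→0→5 push 10
max flow = 73; residual-reachable set from 7 gives S-side
cut edges (S→T): {(4,0), (4,2), (4,8), (7,2), (7,3), (9,1), (9,3)} total cap 73

Min-cut arcs: {(4,0), (4,2), (4,8), (7,2), (7,3), (9,1), (9,3)} (total capacity 73)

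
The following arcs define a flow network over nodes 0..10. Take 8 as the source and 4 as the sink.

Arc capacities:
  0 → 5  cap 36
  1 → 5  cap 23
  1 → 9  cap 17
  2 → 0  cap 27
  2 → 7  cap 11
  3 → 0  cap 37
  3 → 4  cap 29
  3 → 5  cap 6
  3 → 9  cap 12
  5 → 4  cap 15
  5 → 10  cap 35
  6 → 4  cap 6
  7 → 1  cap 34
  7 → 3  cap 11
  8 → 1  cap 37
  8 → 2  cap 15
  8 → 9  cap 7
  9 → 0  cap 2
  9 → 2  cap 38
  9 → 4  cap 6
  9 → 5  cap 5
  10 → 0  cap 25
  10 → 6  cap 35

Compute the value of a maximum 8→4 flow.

Maximum flow value: 38

augment #1: 8→9→4 bottleneck 6, total now 6
augment #2: 8→1→5→4 bottleneck 15, total now 21
augment #3: 8→2→7→3→4 bottleneck 11, total now 32
augment #4: 8→1→5→10→6→4 bottleneck 6, total now 38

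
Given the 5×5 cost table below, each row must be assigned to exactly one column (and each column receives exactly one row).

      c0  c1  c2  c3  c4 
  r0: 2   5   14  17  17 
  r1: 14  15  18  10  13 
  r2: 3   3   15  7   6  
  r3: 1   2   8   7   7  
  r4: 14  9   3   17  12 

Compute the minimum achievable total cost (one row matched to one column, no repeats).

Minimum assignment cost: 23

optimal assignment: row0→col0 (cost 2), row1→col3 (cost 10), row2→col4 (cost 6), row3→col1 (cost 2), row4→col2 (cost 3)
total = 2 + 10 + 6 + 2 + 3 = 23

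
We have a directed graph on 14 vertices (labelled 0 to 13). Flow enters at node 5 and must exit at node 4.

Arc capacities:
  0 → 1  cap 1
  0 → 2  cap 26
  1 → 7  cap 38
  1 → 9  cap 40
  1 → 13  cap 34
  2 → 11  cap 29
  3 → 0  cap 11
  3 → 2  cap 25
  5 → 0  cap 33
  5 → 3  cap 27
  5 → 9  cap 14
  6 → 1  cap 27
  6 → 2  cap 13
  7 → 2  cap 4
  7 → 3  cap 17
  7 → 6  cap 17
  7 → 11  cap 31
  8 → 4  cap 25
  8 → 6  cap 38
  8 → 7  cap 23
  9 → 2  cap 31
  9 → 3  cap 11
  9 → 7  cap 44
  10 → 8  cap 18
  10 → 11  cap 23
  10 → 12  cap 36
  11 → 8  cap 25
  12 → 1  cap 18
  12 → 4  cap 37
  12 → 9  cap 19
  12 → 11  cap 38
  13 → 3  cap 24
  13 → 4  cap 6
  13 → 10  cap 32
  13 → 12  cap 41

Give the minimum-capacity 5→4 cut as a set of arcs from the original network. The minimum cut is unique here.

Min-cut arcs: {(0,1), (5,9), (11,8)} (total capacity 40)

augment #1: 5→0→1→13→4 push 1
augment #2: 5→0→2→11→8→4 push 25
augment #3: 5→9→7→6→1→13→4 push 5
augment #4: 5→9→7→6→1→13→12→4 push 9
max flow = 40; residual-reachable set from 5 gives S-side
cut edges (S→T): {(0,1), (5,9), (11,8)} total cap 40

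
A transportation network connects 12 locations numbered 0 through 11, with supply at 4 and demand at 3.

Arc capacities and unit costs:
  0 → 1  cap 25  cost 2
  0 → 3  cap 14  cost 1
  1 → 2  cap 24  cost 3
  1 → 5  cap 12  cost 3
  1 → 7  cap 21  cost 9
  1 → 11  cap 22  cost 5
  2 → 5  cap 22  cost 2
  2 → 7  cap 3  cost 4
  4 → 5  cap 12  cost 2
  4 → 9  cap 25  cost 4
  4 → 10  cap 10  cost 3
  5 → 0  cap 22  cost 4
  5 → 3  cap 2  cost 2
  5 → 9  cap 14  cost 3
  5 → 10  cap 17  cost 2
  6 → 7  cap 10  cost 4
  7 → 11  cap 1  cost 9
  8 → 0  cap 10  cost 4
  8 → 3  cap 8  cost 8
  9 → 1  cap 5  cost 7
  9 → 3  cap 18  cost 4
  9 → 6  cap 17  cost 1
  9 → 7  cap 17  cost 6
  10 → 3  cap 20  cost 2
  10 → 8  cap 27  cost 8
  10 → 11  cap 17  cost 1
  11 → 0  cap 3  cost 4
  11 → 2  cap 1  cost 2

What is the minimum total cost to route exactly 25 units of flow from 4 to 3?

Minimum cost for 25 units: 142

shortest-cost path #1: 4→5→3 push 2 @ unit cost 4 (adds 8)
shortest-cost path #2: 4→10→3 push 10 @ unit cost 5 (adds 50)
shortest-cost path #3: 4→5→10→3 push 10 @ unit cost 6 (adds 60)
shortest-cost path #4: 4→9→3 push 3 @ unit cost 8 (adds 24)
total cost = 142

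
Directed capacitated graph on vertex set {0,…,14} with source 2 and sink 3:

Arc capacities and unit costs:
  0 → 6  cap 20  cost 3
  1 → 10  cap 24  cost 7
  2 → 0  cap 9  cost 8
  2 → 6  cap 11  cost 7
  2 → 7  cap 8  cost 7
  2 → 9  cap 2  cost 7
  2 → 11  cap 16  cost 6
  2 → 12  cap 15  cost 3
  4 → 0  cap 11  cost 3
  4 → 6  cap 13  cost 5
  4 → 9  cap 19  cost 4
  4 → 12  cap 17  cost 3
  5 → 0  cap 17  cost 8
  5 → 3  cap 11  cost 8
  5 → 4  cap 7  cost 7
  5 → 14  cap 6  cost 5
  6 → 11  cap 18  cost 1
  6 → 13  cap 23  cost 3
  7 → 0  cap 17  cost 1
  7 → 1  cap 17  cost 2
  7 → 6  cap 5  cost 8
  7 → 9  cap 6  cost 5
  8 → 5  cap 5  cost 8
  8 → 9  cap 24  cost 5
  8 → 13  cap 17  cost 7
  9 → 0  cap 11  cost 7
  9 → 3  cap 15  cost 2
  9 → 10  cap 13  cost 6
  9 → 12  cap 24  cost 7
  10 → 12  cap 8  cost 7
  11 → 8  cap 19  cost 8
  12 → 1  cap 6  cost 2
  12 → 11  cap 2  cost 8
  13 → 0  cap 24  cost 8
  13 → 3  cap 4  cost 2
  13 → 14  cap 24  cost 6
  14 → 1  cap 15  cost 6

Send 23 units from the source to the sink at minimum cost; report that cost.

shortest-cost path #1: 2→9→3 push 2 @ unit cost 9 (adds 18)
shortest-cost path #2: 2→6→13→3 push 4 @ unit cost 12 (adds 48)
shortest-cost path #3: 2→7→9→3 push 6 @ unit cost 14 (adds 84)
shortest-cost path #4: 2→11→8→9→3 push 7 @ unit cost 21 (adds 147)
shortest-cost path #5: 2→11→8→5→3 push 4 @ unit cost 30 (adds 120)
total cost = 417

Minimum cost for 23 units: 417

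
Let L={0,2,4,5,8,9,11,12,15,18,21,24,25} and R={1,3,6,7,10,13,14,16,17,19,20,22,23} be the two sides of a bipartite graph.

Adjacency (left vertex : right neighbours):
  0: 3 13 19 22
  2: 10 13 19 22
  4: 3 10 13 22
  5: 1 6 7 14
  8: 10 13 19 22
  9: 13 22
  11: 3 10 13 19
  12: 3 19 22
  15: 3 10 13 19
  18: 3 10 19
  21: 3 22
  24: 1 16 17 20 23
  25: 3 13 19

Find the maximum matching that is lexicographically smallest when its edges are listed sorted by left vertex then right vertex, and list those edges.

|M| = 7 (so the lex-smallest maximum matching has 7 edges)
process left vertices in ascending order; for each, take the smallest-labelled available neighbour that still permits 7 edges overall, or leave it unmatched if none does
lex-smallest matching: {0-3, 2-10, 4-13, 5-1, 8-19, 9-22, 24-16}

Lex-smallest maximum matching: {(0,3), (2,10), (4,13), (5,1), (8,19), (9,22), (24,16)}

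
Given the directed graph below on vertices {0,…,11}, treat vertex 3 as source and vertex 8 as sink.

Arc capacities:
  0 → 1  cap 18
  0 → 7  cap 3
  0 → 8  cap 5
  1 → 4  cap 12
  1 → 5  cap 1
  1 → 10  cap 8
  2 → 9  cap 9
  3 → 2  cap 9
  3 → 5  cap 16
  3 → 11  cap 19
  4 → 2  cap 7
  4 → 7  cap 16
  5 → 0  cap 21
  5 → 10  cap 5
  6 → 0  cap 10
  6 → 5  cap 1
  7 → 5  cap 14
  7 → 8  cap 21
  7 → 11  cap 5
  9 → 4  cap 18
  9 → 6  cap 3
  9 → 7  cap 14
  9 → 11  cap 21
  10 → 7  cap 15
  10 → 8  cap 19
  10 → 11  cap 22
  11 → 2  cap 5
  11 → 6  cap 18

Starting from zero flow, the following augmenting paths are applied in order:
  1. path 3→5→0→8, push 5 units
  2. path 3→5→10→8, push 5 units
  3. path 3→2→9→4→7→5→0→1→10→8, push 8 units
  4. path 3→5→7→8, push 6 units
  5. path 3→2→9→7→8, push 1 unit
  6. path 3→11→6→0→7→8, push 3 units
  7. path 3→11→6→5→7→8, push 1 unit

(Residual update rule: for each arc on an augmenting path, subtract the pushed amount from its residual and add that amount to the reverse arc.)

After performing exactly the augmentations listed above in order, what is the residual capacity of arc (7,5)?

after path 1 (3→5→0→8, push 5): res(7,5)=14
after path 2 (3→5→10→8, push 5): res(7,5)=14
after path 3 (3→2→9→4→7→5→0→1→10→8, push 8): res(7,5)=6
after path 4 (3→5→7→8, push 6): res(7,5)=12
after path 5 (3→2→9→7→8, push 1): res(7,5)=12
after path 6 (3→11→6→0→7→8, push 3): res(7,5)=12
after path 7 (3→11→6→5→7→8, push 1): res(7,5)=13

Residual capacity of (7,5): 13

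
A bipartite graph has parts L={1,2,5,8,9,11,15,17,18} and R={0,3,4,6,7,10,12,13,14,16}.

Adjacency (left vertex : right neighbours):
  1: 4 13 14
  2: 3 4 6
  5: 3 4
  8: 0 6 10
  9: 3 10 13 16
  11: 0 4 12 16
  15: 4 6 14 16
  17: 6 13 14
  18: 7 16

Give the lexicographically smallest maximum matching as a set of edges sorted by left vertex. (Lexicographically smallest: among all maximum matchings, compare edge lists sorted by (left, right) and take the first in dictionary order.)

|M| = 9 (so the lex-smallest maximum matching has 9 edges)
process left vertices in ascending order; for each, take the smallest-labelled available neighbour that still permits 9 edges overall, or leave it unmatched if none does
lex-smallest matching: {1-4, 2-6, 5-3, 8-0, 9-10, 11-12, 15-14, 17-13, 18-7}

Lex-smallest maximum matching: {(1,4), (2,6), (5,3), (8,0), (9,10), (11,12), (15,14), (17,13), (18,7)}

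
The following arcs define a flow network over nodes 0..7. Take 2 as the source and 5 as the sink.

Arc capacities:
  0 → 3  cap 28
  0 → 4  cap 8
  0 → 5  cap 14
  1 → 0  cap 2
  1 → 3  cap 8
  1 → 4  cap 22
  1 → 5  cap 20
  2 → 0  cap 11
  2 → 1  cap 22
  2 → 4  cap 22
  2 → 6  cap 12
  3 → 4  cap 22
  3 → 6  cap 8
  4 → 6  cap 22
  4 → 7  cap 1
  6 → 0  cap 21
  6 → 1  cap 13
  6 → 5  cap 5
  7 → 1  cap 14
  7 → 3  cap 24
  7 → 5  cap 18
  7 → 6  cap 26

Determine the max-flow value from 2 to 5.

Maximum flow value: 40

augment #1: 2→0→5 bottleneck 11, total now 11
augment #2: 2→1→5 bottleneck 20, total now 31
augment #3: 2→6→5 bottleneck 5, total now 36
augment #4: 2→1→0→5 bottleneck 2, total now 38
augment #5: 2→4→7→5 bottleneck 1, total now 39
augment #6: 2→6→0→5 bottleneck 1, total now 40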